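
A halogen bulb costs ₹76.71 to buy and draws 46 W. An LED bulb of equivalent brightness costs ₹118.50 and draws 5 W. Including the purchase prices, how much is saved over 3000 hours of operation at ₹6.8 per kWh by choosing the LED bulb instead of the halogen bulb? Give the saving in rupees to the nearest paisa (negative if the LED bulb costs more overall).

halogen bulb: ₹76.71 + (46/1000) kW × 3000 h × ₹6.8 = ₹76.71 + ₹938.4 = ₹1015.11
LED bulb: ₹118.50 + (5/1000) kW × 3000 h × ₹6.8 = ₹118.50 + ₹102 = ₹220.5
Saving = ₹1015.11 − ₹220.5 = ₹794.61

₹794.61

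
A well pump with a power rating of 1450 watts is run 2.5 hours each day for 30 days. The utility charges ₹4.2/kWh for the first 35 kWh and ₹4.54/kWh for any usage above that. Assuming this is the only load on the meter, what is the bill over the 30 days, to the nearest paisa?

₹481.83

Runtime = 2.5 h/day × 30 days = 75 h
Energy = 1.45 kW × 75 h = 108.75 kWh
Tier 1 (0–35 kWh): 35 × ₹4.2 = ₹147
Above 35 kWh: 73.75 × ₹4.54 = ₹334.825
Bill = ₹481.83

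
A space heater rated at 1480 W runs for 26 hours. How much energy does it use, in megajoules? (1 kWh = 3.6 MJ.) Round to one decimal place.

138.5 MJ

Energy = 1.48 kW × 26 h = 38.48 kWh
= 38.48 × 3.6 MJ = 138.5 MJ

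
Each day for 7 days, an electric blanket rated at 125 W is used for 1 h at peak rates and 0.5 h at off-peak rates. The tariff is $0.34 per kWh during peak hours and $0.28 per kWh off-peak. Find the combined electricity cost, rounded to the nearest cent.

$0.42

Peak energy = 0.125 kW × 1 h × 7 = 0.875 kWh
Off-peak energy = 0.125 kW × 0.5 h × 7 = 0.4375 kWh
Cost = 0.875 × $0.34 + 0.4375 × $0.28 = $0.2975 + $0.1225 = $0.42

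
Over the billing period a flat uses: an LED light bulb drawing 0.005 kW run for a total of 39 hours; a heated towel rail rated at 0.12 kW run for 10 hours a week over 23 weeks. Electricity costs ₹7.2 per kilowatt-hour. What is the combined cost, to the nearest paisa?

LED light bulb: 0.005 kW × 39 h = 0.195 kWh
heated towel rail: Runtime = 10 h/week × 23 weeks = 230 h
heated towel rail: 0.12 kW × 230 h = 27.6 kWh
Total energy = 27.795 kWh
Cost = 27.795 × ₹7.2 = ₹200.12

₹200.12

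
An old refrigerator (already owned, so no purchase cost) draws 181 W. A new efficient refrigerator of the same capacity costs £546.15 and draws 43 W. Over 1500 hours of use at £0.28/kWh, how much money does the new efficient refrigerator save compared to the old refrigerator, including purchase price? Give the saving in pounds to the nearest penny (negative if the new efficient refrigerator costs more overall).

-£488.19

old refrigerator: £0.00 + (181/1000) kW × 1500 h × £0.28 = £0.00 + £76.02 = £76.02
new efficient refrigerator: £546.15 + (43/1000) kW × 1500 h × £0.28 = £546.15 + £18.06 = £564.21
Saving = £76.02 − £564.21 = −£488.19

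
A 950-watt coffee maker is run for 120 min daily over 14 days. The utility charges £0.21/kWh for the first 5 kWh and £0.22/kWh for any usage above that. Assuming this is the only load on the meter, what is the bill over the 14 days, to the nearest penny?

£5.80

Runtime = 120 min × 14 = 1680 min = 28 h
Energy = 0.95 kW × 28 h = 26.6 kWh
Tier 1 (0–5 kWh): 5 × £0.21 = £1.05
Above 5 kWh: 21.6 × £0.22 = £4.752
Bill = £5.80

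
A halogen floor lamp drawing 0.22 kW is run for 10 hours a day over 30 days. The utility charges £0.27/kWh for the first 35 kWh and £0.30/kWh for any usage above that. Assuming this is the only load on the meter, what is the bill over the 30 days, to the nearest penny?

Runtime = 10 h/day × 30 days = 300 h
Energy = 0.22 kW × 300 h = 66 kWh
Tier 1 (0–35 kWh): 35 × £0.27 = £9.45
Above 35 kWh: 31 × £0.30 = £9.3
Bill = £18.75

£18.75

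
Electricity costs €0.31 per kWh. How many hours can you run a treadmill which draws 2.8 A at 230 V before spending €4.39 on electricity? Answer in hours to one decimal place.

22.0 h

Power = 2.8 A × 230 V = 644 W = 0.644 kW
Energy available = €4.39 ÷ €0.31/kWh = 14.1613 kWh
Hours = 14.1613 kWh ÷ 0.644 kW = 22.0 h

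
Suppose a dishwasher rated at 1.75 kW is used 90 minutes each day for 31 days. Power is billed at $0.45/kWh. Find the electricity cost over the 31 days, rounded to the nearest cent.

$36.62

Runtime = 90 min × 31 = 2790 min = 46.5 h
Energy = 1.75 kW × 46.5 h = 81.375 kWh
Cost = 81.375 kWh × $0.45/kWh = $36.62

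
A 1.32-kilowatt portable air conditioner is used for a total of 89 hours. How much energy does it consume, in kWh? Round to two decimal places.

Energy = 1.32 kW × 89 h = 117.48 kWh

117.48 kWh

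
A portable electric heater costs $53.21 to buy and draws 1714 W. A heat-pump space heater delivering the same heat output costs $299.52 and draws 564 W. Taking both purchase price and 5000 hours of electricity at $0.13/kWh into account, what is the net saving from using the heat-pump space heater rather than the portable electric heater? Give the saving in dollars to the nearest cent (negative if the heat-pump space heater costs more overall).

portable electric heater: $53.21 + (1714/1000) kW × 5000 h × $0.13 = $53.21 + $1114.1 = $1167.31
heat-pump space heater: $299.52 + (564/1000) kW × 5000 h × $0.13 = $299.52 + $366.6 = $666.12
Saving = $1167.31 − $666.12 = $501.19

$501.19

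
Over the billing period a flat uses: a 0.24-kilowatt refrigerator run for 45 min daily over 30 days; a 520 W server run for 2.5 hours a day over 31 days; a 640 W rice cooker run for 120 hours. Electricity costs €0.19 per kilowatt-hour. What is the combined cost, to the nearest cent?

€23.28

refrigerator: Runtime = 45 min × 30 = 1350 min = 22.5 h
refrigerator: 0.24 kW × 22.5 h = 5.4 kWh
server: Runtime = 2.5 h/day × 31 days = 77.5 h
server: 0.52 kW × 77.5 h = 40.3 kWh
rice cooker: 0.64 kW × 120 h = 76.8 kWh
Total energy = 122.5 kWh
Cost = 122.5 × €0.19 = €23.28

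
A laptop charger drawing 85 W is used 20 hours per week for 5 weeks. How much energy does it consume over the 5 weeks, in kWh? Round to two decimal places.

8.50 kWh

Runtime = 20 h/week × 5 weeks = 100 h
Energy = 0.085 kW × 100 h = 8.5 kWh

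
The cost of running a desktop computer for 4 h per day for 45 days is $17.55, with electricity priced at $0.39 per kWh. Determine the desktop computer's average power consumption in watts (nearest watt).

Energy = $17.55 ÷ $0.39/kWh = 45 kWh
Runtime = 4 h/day × 45 days = 180 h
Power = 45 kWh ÷ 180 h = 0.25 kW = 250 W

250 W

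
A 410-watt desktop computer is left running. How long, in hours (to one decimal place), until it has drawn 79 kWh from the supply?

Hours = 79 kWh ÷ 0.41 kW = 192.7 h

192.7 h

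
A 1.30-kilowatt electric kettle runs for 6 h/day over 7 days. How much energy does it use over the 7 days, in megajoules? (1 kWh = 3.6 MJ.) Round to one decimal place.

196.6 MJ

Runtime = 6 h/day × 7 days = 42 h
Energy = 1.3 kW × 42 h = 54.6 kWh
= 54.6 × 3.6 MJ = 196.6 MJ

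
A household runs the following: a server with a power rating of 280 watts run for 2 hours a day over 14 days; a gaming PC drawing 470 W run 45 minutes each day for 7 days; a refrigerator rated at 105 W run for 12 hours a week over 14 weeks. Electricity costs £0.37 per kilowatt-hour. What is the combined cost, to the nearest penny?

£10.34

server: Runtime = 2 h/day × 14 days = 28 h
server: 0.28 kW × 28 h = 7.84 kWh
gaming PC: Runtime = 45 min × 7 = 315 min = 5.25 h
gaming PC: 0.47 kW × 5.25 h = 2.4675 kWh
refrigerator: Runtime = 12 h/week × 14 weeks = 168 h
refrigerator: 0.105 kW × 168 h = 17.64 kWh
Total energy = 27.9475 kWh
Cost = 27.9475 × £0.37 = £10.34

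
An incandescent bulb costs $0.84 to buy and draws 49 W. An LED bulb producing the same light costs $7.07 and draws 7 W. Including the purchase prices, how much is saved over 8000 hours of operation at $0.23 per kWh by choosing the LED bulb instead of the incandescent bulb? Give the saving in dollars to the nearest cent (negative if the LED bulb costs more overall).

$71.05

incandescent bulb: $0.84 + (49/1000) kW × 8000 h × $0.23 = $0.84 + $90.16 = $91
LED bulb: $7.07 + (7/1000) kW × 8000 h × $0.23 = $7.07 + $12.88 = $19.95
Saving = $91 − $19.95 = $71.05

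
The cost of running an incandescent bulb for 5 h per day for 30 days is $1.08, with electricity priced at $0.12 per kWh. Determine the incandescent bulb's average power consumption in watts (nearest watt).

Energy = $1.08 ÷ $0.12/kWh = 9 kWh
Runtime = 5 h/day × 30 days = 150 h
Power = 9 kWh ÷ 150 h = 0.06 kW = 60 W

60 W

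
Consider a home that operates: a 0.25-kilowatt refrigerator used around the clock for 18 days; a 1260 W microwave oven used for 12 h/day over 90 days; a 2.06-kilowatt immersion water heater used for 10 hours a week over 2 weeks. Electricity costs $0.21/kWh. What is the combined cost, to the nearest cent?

refrigerator: Runtime = 24 h × 18 = 432 h
refrigerator: 0.25 kW × 432 h = 108 kWh
microwave oven: Runtime = 12 h/day × 90 days = 1080 h
microwave oven: 1.26 kW × 1080 h = 1360.8 kWh
immersion water heater: Runtime = 10 h/week × 2 weeks = 20 h
immersion water heater: 2.06 kW × 20 h = 41.2 kWh
Total energy = 1510 kWh
Cost = 1510 × $0.21 = $317.10

$317.10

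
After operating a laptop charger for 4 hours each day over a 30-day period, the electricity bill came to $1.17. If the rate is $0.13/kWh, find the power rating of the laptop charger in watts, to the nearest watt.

Energy = $1.17 ÷ $0.13/kWh = 9 kWh
Runtime = 4 h/day × 30 days = 120 h
Power = 9 kWh ÷ 120 h = 0.075 kW = 75 W

75 W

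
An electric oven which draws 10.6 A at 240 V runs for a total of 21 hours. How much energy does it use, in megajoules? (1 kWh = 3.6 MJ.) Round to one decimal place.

Power = 10.6 A × 240 V = 2544 W = 2.544 kW
Energy = 2.544 kW × 21 h = 53.424 kWh
= 53.424 × 3.6 MJ = 192.3 MJ

192.3 MJ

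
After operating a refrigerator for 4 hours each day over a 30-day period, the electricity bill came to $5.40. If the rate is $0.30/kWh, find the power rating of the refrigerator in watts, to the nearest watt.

Energy = $5.40 ÷ $0.30/kWh = 18 kWh
Runtime = 4 h/day × 30 days = 120 h
Power = 18 kWh ÷ 120 h = 0.15 kW = 150 W

150 W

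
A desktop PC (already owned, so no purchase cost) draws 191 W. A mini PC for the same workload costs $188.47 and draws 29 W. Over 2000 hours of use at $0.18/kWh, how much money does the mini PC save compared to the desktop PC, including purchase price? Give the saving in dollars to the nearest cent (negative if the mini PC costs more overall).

-$130.15

desktop PC: $0.00 + (191/1000) kW × 2000 h × $0.18 = $0.00 + $68.76 = $68.76
mini PC: $188.47 + (29/1000) kW × 2000 h × $0.18 = $188.47 + $10.44 = $198.91
Saving = $68.76 − $198.91 = −$130.15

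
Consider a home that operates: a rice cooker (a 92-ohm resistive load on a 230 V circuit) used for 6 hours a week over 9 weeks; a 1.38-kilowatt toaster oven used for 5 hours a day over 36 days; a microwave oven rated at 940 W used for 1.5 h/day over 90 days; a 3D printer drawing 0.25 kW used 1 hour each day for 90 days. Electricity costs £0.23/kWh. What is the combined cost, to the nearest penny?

rice cooker: Power = V²/R = 230²/92 = 575 W = 0.575 kW
rice cooker: Runtime = 6 h/week × 9 weeks = 54 h
rice cooker: 0.575 kW × 54 h = 31.05 kWh
toaster oven: Runtime = 5 h/day × 36 days = 180 h
toaster oven: 1.38 kW × 180 h = 248.4 kWh
microwave oven: Runtime = 1.5 h/day × 90 days = 135 h
microwave oven: 0.94 kW × 135 h = 126.9 kWh
3D printer: Runtime = 1 h/day × 90 days = 90 h
3D printer: 0.25 kW × 90 h = 22.5 kWh
Total energy = 428.85 kWh
Cost = 428.85 × £0.23 = £98.64

£98.64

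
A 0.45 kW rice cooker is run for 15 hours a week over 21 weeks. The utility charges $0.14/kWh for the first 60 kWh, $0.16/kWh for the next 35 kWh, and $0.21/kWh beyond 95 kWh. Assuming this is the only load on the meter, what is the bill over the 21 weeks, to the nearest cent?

Runtime = 15 h/week × 21 weeks = 315 h
Energy = 0.45 kW × 315 h = 141.75 kWh
Tier 1 (0–60 kWh): 60 × $0.14 = $8.4
Tier 2 (60–95 kWh): 35 × $0.16 = $5.6
Above 95 kWh: 46.75 × $0.21 = $9.8175
Bill = $23.82

$23.82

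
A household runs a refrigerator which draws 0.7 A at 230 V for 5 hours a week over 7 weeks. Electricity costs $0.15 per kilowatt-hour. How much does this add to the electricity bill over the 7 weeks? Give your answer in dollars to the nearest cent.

Power = 0.7 A × 230 V = 161 W = 0.161 kW
Runtime = 5 h/week × 7 weeks = 35 h
Energy = 0.161 kW × 35 h = 5.635 kWh
Cost = 5.635 kWh × $0.15/kWh = $0.85

$0.85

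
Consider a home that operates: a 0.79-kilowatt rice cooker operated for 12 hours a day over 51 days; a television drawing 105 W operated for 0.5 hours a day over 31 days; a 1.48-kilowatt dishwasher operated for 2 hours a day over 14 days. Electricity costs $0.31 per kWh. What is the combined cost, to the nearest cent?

$163.23

rice cooker: Runtime = 12 h/day × 51 days = 612 h
rice cooker: 0.79 kW × 612 h = 483.48 kWh
television: Runtime = 0.5 h/day × 31 days = 15.5 h
television: 0.105 kW × 15.5 h = 1.6275 kWh
dishwasher: Runtime = 2 h/day × 14 days = 28 h
dishwasher: 1.48 kW × 28 h = 41.44 kWh
Total energy = 526.5475 kWh
Cost = 526.5475 × $0.31 = $163.23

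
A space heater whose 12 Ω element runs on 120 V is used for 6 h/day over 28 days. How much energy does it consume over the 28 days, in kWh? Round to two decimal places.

201.60 kWh

Power = V²/R = 120²/12 = 1200 W = 1.2 kW
Runtime = 6 h/day × 28 days = 168 h
Energy = 1.2 kW × 168 h = 201.6 kWh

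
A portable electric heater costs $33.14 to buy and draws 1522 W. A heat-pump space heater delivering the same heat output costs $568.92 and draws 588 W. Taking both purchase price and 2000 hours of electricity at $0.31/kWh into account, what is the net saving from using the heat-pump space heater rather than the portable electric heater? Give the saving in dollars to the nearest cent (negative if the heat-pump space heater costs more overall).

portable electric heater: $33.14 + (1522/1000) kW × 2000 h × $0.31 = $33.14 + $943.64 = $976.78
heat-pump space heater: $568.92 + (588/1000) kW × 2000 h × $0.31 = $568.92 + $364.56 = $933.48
Saving = $976.78 − $933.48 = $43.3

$43.30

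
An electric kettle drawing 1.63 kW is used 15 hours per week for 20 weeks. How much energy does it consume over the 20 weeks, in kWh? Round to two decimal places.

489.00 kWh

Runtime = 15 h/week × 20 weeks = 300 h
Energy = 1.63 kW × 300 h = 489 kWh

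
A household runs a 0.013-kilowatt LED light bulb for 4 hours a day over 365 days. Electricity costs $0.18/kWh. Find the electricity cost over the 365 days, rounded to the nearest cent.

$3.42

Runtime = 4 h/day × 365 days = 1460 h
Energy = 0.013 kW × 1460 h = 18.98 kWh
Cost = 18.98 kWh × $0.18/kWh = $3.42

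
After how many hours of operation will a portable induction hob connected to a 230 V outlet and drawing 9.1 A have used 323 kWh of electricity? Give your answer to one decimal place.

Power = 9.1 A × 230 V = 2093 W = 2.093 kW
Hours = 323 kWh ÷ 2.093 kW = 154.3 h

154.3 h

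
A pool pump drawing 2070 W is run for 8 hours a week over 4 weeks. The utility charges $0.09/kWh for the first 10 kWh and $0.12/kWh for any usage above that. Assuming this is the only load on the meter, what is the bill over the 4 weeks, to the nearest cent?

Runtime = 8 h/week × 4 weeks = 32 h
Energy = 2.07 kW × 32 h = 66.24 kWh
Tier 1 (0–10 kWh): 10 × $0.09 = $0.9
Above 10 kWh: 56.24 × $0.12 = $6.7488
Bill = $7.65

$7.65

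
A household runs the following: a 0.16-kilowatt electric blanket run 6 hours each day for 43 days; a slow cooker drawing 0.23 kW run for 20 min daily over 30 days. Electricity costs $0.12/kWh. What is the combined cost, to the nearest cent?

electric blanket: Runtime = 6 h/day × 43 days = 258 h
electric blanket: 0.16 kW × 258 h = 41.28 kWh
slow cooker: Runtime = 20 min × 30 = 600 min = 10 h
slow cooker: 0.23 kW × 10 h = 2.3 kWh
Total energy = 43.58 kWh
Cost = 43.58 × $0.12 = $5.23

$5.23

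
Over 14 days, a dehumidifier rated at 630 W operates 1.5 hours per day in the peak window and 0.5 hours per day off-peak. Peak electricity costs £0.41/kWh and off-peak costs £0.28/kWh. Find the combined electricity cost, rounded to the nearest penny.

Peak energy = 0.63 kW × 1.5 h × 14 = 13.23 kWh
Off-peak energy = 0.63 kW × 0.5 h × 14 = 4.41 kWh
Cost = 13.23 × £0.41 + 4.41 × £0.28 = £5.4243 + £1.2348 = £6.66

£6.66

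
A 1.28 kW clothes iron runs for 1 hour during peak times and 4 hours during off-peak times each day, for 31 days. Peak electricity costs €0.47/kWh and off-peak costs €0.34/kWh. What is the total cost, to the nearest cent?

€72.61

Peak energy = 1.28 kW × 1 h × 31 = 39.68 kWh
Off-peak energy = 1.28 kW × 4 h × 31 = 158.72 kWh
Cost = 39.68 × €0.47 + 158.72 × €0.34 = €18.6496 + €53.9648 = €72.61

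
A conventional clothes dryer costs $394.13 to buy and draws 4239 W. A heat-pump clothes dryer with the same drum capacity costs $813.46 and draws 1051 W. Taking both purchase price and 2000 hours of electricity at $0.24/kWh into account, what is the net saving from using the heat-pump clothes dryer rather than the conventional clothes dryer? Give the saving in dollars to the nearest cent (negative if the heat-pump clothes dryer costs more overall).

$1110.91

conventional clothes dryer: $394.13 + (4239/1000) kW × 2000 h × $0.24 = $394.13 + $2034.72 = $2428.85
heat-pump clothes dryer: $813.46 + (1051/1000) kW × 2000 h × $0.24 = $813.46 + $504.48 = $1317.94
Saving = $2428.85 − $1317.94 = $1110.91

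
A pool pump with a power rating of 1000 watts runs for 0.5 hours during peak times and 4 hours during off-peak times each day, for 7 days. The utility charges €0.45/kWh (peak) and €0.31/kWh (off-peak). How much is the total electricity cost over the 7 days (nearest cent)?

€10.26

Peak energy = 1 kW × 0.5 h × 7 = 3.5 kWh
Off-peak energy = 1 kW × 4 h × 7 = 28 kWh
Cost = 3.5 × €0.45 + 28 × €0.31 = €1.575 + €8.68 = €10.26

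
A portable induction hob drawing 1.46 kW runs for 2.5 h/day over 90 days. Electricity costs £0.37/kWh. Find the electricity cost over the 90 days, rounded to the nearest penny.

Runtime = 2.5 h/day × 90 days = 225 h
Energy = 1.46 kW × 225 h = 328.5 kWh
Cost = 328.5 kWh × £0.37/kWh = £121.55

£121.55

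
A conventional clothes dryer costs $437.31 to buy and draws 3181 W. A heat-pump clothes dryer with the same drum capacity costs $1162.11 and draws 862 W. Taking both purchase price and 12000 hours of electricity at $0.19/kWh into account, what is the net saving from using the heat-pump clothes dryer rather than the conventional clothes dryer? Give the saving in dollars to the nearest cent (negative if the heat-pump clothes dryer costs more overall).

$4562.52

conventional clothes dryer: $437.31 + (3181/1000) kW × 12000 h × $0.19 = $437.31 + $7252.68 = $7689.99
heat-pump clothes dryer: $1162.11 + (862/1000) kW × 12000 h × $0.19 = $1162.11 + $1965.36 = $3127.47
Saving = $7689.99 − $3127.47 = $4562.52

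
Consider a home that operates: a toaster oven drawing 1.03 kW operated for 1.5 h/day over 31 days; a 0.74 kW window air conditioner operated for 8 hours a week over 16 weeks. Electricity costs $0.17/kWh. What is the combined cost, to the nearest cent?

$24.24

toaster oven: Runtime = 1.5 h/day × 31 days = 46.5 h
toaster oven: 1.03 kW × 46.5 h = 47.895 kWh
window air conditioner: Runtime = 8 h/week × 16 weeks = 128 h
window air conditioner: 0.74 kW × 128 h = 94.72 kWh
Total energy = 142.615 kWh
Cost = 142.615 × $0.17 = $24.24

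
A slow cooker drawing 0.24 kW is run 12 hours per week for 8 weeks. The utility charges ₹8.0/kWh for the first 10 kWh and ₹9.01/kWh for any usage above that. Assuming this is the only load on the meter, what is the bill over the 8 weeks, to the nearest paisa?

₹197.49

Runtime = 12 h/week × 8 weeks = 96 h
Energy = 0.24 kW × 96 h = 23.04 kWh
Tier 1 (0–10 kWh): 10 × ₹8.0 = ₹80
Above 10 kWh: 13.04 × ₹9.01 = ₹117.4904
Bill = ₹197.49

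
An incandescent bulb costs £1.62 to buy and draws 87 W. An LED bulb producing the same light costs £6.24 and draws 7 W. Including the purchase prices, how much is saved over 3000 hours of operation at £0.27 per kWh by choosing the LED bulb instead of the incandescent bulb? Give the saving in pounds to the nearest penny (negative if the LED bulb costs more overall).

£60.18

incandescent bulb: £1.62 + (87/1000) kW × 3000 h × £0.27 = £1.62 + £70.47 = £72.09
LED bulb: £6.24 + (7/1000) kW × 3000 h × £0.27 = £6.24 + £5.67 = £11.91
Saving = £72.09 − £11.91 = £60.18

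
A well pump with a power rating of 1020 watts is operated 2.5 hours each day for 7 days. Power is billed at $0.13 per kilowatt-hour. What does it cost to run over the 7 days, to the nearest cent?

$2.32

Runtime = 2.5 h/day × 7 days = 17.5 h
Energy = 1.02 kW × 17.5 h = 17.85 kWh
Cost = 17.85 kWh × $0.13/kWh = $2.32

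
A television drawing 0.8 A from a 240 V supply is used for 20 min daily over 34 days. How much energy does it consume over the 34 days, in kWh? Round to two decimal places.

Power = 0.8 A × 240 V = 192 W = 0.192 kW
Runtime = 20 min × 34 = 680 min = 11.333333… h
Energy = 0.192 kW × 11.333333… h = 2.176 kWh ≈ 2.18 kWh

2.18 kWh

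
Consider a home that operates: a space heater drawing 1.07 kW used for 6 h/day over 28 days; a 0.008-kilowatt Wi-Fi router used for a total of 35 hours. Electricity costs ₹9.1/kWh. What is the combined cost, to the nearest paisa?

₹1638.36

space heater: Runtime = 6 h/day × 28 days = 168 h
space heater: 1.07 kW × 168 h = 179.76 kWh
Wi-Fi router: 0.008 kW × 35 h = 0.28 kWh
Total energy = 180.04 kWh
Cost = 180.04 × ₹9.1 = ₹1638.36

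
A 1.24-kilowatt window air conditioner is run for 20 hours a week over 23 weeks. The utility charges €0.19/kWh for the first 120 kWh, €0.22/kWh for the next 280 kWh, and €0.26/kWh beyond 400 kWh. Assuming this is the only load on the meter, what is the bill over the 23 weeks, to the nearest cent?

€128.70

Runtime = 20 h/week × 23 weeks = 460 h
Energy = 1.24 kW × 460 h = 570.4 kWh
Tier 1 (0–120 kWh): 120 × €0.19 = €22.8
Tier 2 (120–400 kWh): 280 × €0.22 = €61.6
Above 400 kWh: 170.4 × €0.26 = €44.304
Bill = €128.70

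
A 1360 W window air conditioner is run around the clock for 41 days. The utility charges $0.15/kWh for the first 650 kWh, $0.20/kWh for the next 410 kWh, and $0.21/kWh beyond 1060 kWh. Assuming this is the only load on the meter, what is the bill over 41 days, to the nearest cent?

Runtime = 24 h × 41 = 984 h
Energy = 1.36 kW × 984 h = 1338.24 kWh
Tier 1 (0–650 kWh): 650 × $0.15 = $97.5
Tier 2 (650–1060 kWh): 410 × $0.20 = $82
Above 1060 kWh: 278.24 × $0.21 = $58.4304
Bill = $237.93

$237.93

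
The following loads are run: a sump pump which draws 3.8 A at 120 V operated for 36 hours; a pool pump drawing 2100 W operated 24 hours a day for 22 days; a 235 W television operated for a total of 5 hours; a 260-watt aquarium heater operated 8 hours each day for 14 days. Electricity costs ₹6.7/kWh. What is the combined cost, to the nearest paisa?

₹7741.92

sump pump: Power = 3.8 A × 120 V = 456 W = 0.456 kW
sump pump: 0.456 kW × 36 h = 16.416 kWh
pool pump: Runtime = 24 h × 22 = 528 h
pool pump: 2.1 kW × 528 h = 1108.8 kWh
television: 0.235 kW × 5 h = 1.175 kWh
aquarium heater: Runtime = 8 h/day × 14 days = 112 h
aquarium heater: 0.26 kW × 112 h = 29.12 kWh
Total energy = 1155.511 kWh
Cost = 1155.511 × ₹6.7 = ₹7741.92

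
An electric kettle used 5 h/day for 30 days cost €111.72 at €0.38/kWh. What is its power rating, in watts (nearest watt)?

1960 W

Energy = €111.72 ÷ €0.38/kWh = 294 kWh
Runtime = 5 h/day × 30 days = 150 h
Power = 294 kWh ÷ 150 h = 1.96 kW = 1960 W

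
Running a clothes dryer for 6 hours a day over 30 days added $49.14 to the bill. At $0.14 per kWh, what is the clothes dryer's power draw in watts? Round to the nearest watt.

1950 W

Energy = $49.14 ÷ $0.14/kWh = 351 kWh
Runtime = 6 h/day × 30 days = 180 h
Power = 351 kWh ÷ 180 h = 1.95 kW = 1950 W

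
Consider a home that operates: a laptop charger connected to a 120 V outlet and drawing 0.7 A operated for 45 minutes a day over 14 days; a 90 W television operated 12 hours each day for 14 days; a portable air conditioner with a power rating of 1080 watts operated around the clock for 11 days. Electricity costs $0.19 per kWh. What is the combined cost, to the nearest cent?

laptop charger: Power = 0.7 A × 120 V = 84 W = 0.084 kW
laptop charger: Runtime = 45 min × 14 = 630 min = 10.5 h
laptop charger: 0.084 kW × 10.5 h = 0.882 kWh
television: Runtime = 12 h/day × 14 days = 168 h
television: 0.09 kW × 168 h = 15.12 kWh
portable air conditioner: Runtime = 24 h × 11 = 264 h
portable air conditioner: 1.08 kW × 264 h = 285.12 kWh
Total energy = 301.122 kWh
Cost = 301.122 × $0.19 = $57.21

$57.21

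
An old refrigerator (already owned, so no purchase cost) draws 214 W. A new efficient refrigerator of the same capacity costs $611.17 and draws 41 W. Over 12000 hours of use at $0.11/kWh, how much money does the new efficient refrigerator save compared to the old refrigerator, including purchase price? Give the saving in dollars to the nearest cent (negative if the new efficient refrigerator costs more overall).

old refrigerator: $0.00 + (214/1000) kW × 12000 h × $0.11 = $0.00 + $282.48 = $282.48
new efficient refrigerator: $611.17 + (41/1000) kW × 12000 h × $0.11 = $611.17 + $54.12 = $665.29
Saving = $282.48 − $665.29 = −$382.81

-$382.81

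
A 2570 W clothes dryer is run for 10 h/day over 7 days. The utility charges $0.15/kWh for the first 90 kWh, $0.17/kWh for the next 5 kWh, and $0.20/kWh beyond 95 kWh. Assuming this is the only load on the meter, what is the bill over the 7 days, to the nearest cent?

$31.33

Runtime = 10 h/day × 7 days = 70 h
Energy = 2.57 kW × 70 h = 179.9 kWh
Tier 1 (0–90 kWh): 90 × $0.15 = $13.5
Tier 2 (90–95 kWh): 5 × $0.17 = $0.85
Above 95 kWh: 84.9 × $0.20 = $16.98
Bill = $31.33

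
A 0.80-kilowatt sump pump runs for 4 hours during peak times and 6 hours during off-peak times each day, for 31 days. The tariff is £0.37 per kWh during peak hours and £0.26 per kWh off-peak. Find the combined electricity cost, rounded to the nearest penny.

Peak energy = 0.8 kW × 4 h × 31 = 99.2 kWh
Off-peak energy = 0.8 kW × 6 h × 31 = 148.8 kWh
Cost = 99.2 × £0.37 + 148.8 × £0.26 = £36.704 + £38.688 = £75.39

£75.39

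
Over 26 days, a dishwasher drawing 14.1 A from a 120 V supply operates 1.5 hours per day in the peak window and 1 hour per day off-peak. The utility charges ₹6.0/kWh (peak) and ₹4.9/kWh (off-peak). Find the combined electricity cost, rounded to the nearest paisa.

₹611.49

Power = 14.1 A × 120 V = 1692 W = 1.692 kW
Peak energy = 1.692 kW × 1.5 h × 26 = 65.988 kWh
Off-peak energy = 1.692 kW × 1 h × 26 = 43.992 kWh
Cost = 65.988 × ₹6.0 + 43.992 × ₹4.9 = ₹395.928 + ₹215.5608 = ₹611.49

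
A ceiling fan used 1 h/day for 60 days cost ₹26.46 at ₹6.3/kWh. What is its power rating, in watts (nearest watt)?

70 W

Energy = ₹26.46 ÷ ₹6.3/kWh = 4.2 kWh
Runtime = 1 h/day × 60 days = 60 h
Power = 4.2 kWh ÷ 60 h = 0.07 kW = 70 W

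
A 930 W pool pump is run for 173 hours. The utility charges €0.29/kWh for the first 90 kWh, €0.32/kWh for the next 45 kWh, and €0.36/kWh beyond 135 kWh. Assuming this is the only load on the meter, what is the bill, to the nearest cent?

Energy = 0.93 kW × 173 h = 160.89 kWh
Tier 1 (0–90 kWh): 90 × €0.29 = €26.1
Tier 2 (90–135 kWh): 45 × €0.32 = €14.4
Above 135 kWh: 25.89 × €0.36 = €9.3204
Bill = €49.82

€49.82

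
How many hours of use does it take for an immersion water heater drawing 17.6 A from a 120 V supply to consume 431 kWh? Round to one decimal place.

204.1 h

Power = 17.6 A × 120 V = 2112 W = 2.112 kW
Hours = 431 kWh ÷ 2.112 kW = 204.1 h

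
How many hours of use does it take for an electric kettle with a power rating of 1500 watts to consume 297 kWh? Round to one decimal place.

198.0 h

Hours = 297 kWh ÷ 1.5 kW = 198.0 h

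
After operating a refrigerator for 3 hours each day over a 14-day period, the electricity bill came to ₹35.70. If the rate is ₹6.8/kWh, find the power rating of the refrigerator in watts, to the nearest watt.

125 W

Energy = ₹35.70 ÷ ₹6.8/kWh = 5.25 kWh
Runtime = 3 h/day × 14 days = 42 h
Power = 5.25 kWh ÷ 42 h = 0.125 kW = 125 W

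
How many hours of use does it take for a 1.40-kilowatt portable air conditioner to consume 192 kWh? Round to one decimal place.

Hours = 192 kWh ÷ 1.4 kW = 137.1 h

137.1 h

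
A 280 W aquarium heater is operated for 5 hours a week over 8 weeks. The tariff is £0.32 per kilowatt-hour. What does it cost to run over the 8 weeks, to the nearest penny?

Runtime = 5 h/week × 8 weeks = 40 h
Energy = 0.28 kW × 40 h = 11.2 kWh
Cost = 11.2 kWh × £0.32/kWh = £3.58

£3.58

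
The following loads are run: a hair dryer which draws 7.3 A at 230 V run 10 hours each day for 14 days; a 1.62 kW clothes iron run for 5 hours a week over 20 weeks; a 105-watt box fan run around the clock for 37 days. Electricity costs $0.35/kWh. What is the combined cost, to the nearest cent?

hair dryer: Power = 7.3 A × 230 V = 1679 W = 1.679 kW
hair dryer: Runtime = 10 h/day × 14 days = 140 h
hair dryer: 1.679 kW × 140 h = 235.06 kWh
clothes iron: Runtime = 5 h/week × 20 weeks = 100 h
clothes iron: 1.62 kW × 100 h = 162 kWh
box fan: Runtime = 24 h × 37 = 888 h
box fan: 0.105 kW × 888 h = 93.24 kWh
Total energy = 490.3 kWh
Cost = 490.3 × $0.35 = $171.61

$171.61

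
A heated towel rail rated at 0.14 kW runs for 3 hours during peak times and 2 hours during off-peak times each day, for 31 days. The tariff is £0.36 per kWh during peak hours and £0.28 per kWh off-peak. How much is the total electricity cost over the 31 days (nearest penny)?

£7.12

Peak energy = 0.14 kW × 3 h × 31 = 13.02 kWh
Off-peak energy = 0.14 kW × 2 h × 31 = 8.68 kWh
Cost = 13.02 × £0.36 + 8.68 × £0.28 = £4.6872 + £2.4304 = £7.12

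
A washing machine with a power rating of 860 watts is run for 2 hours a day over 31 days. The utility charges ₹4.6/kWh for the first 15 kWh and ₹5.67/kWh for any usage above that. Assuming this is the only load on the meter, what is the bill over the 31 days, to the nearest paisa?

₹286.27

Runtime = 2 h/day × 31 days = 62 h
Energy = 0.86 kW × 62 h = 53.32 kWh
Tier 1 (0–15 kWh): 15 × ₹4.6 = ₹69
Above 15 kWh: 38.32 × ₹5.67 = ₹217.2744
Bill = ₹286.27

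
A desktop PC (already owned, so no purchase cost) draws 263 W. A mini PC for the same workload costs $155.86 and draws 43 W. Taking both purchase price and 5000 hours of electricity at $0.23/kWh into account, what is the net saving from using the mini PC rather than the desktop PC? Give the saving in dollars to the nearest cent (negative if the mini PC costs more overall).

$97.14

desktop PC: $0.00 + (263/1000) kW × 5000 h × $0.23 = $0.00 + $302.45 = $302.45
mini PC: $155.86 + (43/1000) kW × 5000 h × $0.23 = $155.86 + $49.45 = $205.31
Saving = $302.45 − $205.31 = $97.14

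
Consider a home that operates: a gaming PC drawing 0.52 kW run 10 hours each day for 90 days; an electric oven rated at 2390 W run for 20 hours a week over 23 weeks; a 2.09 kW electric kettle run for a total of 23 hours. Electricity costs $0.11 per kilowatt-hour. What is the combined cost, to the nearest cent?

gaming PC: Runtime = 10 h/day × 90 days = 900 h
gaming PC: 0.52 kW × 900 h = 468 kWh
electric oven: Runtime = 20 h/week × 23 weeks = 460 h
electric oven: 2.39 kW × 460 h = 1099.4 kWh
electric kettle: 2.09 kW × 23 h = 48.07 kWh
Total energy = 1615.47 kWh
Cost = 1615.47 × $0.11 = $177.70

$177.70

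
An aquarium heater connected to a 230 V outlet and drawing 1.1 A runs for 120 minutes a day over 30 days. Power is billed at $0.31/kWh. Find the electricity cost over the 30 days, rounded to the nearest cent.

$4.71

Power = 1.1 A × 230 V = 253 W = 0.253 kW
Runtime = 120 min × 30 = 3600 min = 60 h
Energy = 0.253 kW × 60 h = 15.18 kWh
Cost = 15.18 kWh × $0.31/kWh = $4.71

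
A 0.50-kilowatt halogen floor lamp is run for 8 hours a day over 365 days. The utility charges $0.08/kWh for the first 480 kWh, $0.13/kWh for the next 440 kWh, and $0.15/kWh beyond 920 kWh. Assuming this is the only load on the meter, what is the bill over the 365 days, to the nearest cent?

$176.60

Runtime = 8 h/day × 365 days = 2920 h
Energy = 0.5 kW × 2920 h = 1460 kWh
Tier 1 (0–480 kWh): 480 × $0.08 = $38.4
Tier 2 (480–920 kWh): 440 × $0.13 = $57.2
Above 920 kWh: 540 × $0.15 = $81
Bill = $176.60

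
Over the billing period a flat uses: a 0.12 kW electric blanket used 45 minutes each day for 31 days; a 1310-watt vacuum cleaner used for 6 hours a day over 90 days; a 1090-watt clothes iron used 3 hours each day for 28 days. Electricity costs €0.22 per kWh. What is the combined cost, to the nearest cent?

€176.39

electric blanket: Runtime = 45 min × 31 = 1395 min = 23.25 h
electric blanket: 0.12 kW × 23.25 h = 2.79 kWh
vacuum cleaner: Runtime = 6 h/day × 90 days = 540 h
vacuum cleaner: 1.31 kW × 540 h = 707.4 kWh
clothes iron: Runtime = 3 h/day × 28 days = 84 h
clothes iron: 1.09 kW × 84 h = 91.56 kWh
Total energy = 801.75 kWh
Cost = 801.75 × €0.22 = €176.39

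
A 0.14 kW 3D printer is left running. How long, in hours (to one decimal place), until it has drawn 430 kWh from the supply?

3071.4 h

Hours = 430 kWh ÷ 0.14 kW = 3071.4 h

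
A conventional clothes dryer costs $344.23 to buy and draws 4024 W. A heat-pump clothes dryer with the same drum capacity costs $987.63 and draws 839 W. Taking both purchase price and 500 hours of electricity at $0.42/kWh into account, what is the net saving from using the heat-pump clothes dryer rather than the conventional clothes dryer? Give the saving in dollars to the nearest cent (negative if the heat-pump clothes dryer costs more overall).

conventional clothes dryer: $344.23 + (4024/1000) kW × 500 h × $0.42 = $344.23 + $845.04 = $1189.27
heat-pump clothes dryer: $987.63 + (839/1000) kW × 500 h × $0.42 = $987.63 + $176.19 = $1163.82
Saving = $1189.27 − $1163.82 = $25.45

$25.45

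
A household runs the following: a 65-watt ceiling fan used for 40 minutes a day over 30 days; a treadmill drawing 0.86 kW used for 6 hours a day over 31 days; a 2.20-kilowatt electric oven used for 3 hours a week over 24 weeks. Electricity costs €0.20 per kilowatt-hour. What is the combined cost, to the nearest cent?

€63.93

ceiling fan: Runtime = 40 min × 30 = 1200 min = 20 h
ceiling fan: 0.065 kW × 20 h = 1.3 kWh
treadmill: Runtime = 6 h/day × 31 days = 186 h
treadmill: 0.86 kW × 186 h = 159.96 kWh
electric oven: Runtime = 3 h/week × 24 weeks = 72 h
electric oven: 2.2 kW × 72 h = 158.4 kWh
Total energy = 319.66 kWh
Cost = 319.66 × €0.20 = €63.93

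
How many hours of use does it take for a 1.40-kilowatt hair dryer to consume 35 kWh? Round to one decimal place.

25.0 h

Hours = 35 kWh ÷ 1.4 kW = 25.0 h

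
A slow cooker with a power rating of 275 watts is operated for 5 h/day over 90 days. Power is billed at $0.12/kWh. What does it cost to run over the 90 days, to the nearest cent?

$14.85

Runtime = 5 h/day × 90 days = 450 h
Energy = 0.275 kW × 450 h = 123.75 kWh
Cost = 123.75 kWh × $0.12/kWh = $14.85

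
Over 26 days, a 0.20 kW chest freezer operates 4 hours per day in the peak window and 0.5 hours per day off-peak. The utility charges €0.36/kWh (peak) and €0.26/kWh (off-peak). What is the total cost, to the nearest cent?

Peak energy = 0.2 kW × 4 h × 26 = 20.8 kWh
Off-peak energy = 0.2 kW × 0.5 h × 26 = 2.6 kWh
Cost = 20.8 × €0.36 + 2.6 × €0.26 = €7.488 + €0.676 = €8.16

€8.16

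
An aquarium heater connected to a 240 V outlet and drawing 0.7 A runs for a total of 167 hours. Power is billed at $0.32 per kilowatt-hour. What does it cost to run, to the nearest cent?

$8.98

Power = 0.7 A × 240 V = 168 W = 0.168 kW
Energy = 0.168 kW × 167 h = 28.056 kWh
Cost = 28.056 kWh × $0.32/kWh = $8.98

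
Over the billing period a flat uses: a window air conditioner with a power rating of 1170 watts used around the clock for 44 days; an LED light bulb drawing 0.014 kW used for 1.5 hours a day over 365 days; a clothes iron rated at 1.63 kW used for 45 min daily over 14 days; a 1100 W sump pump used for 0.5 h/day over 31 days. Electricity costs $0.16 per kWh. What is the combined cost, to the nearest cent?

$204.38

window air conditioner: Runtime = 24 h × 44 = 1056 h
window air conditioner: 1.17 kW × 1056 h = 1235.52 kWh
LED light bulb: Runtime = 1.5 h/day × 365 days = 547.5 h
LED light bulb: 0.014 kW × 547.5 h = 7.665 kWh
clothes iron: Runtime = 45 min × 14 = 630 min = 10.5 h
clothes iron: 1.63 kW × 10.5 h = 17.115 kWh
sump pump: Runtime = 0.5 h/day × 31 days = 15.5 h
sump pump: 1.1 kW × 15.5 h = 17.05 kWh
Total energy = 1277.35 kWh
Cost = 1277.35 × $0.16 = $204.38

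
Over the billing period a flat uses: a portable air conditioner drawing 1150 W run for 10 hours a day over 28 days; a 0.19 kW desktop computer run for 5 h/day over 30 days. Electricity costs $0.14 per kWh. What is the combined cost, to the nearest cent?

portable air conditioner: Runtime = 10 h/day × 28 days = 280 h
portable air conditioner: 1.15 kW × 280 h = 322 kWh
desktop computer: Runtime = 5 h/day × 30 days = 150 h
desktop computer: 0.19 kW × 150 h = 28.5 kWh
Total energy = 350.5 kWh
Cost = 350.5 × $0.14 = $49.07

$49.07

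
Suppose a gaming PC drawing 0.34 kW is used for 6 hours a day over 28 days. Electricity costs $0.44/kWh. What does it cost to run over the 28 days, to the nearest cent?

Runtime = 6 h/day × 28 days = 168 h
Energy = 0.34 kW × 168 h = 57.12 kWh
Cost = 57.12 kWh × $0.44/kWh = $25.13

$25.13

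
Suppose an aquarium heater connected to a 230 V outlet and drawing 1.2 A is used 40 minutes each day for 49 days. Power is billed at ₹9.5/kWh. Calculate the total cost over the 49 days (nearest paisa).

₹85.65

Power = 1.2 A × 230 V = 276 W = 0.276 kW
Runtime = 40 min × 49 = 1960 min = 32.666666… h
Energy = 0.276 kW × 32.666666… h = 9.016 kWh
Cost = 9.016 kWh × ₹9.5/kWh = ₹85.65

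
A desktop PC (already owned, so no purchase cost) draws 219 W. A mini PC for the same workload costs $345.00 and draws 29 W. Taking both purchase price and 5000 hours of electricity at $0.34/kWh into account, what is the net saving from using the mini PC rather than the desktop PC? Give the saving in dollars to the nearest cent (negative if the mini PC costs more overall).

-$22.00

desktop PC: $0.00 + (219/1000) kW × 5000 h × $0.34 = $0.00 + $372.3 = $372.3
mini PC: $345.00 + (29/1000) kW × 5000 h × $0.34 = $345.00 + $49.3 = $394.3
Saving = $372.3 − $394.3 = −$22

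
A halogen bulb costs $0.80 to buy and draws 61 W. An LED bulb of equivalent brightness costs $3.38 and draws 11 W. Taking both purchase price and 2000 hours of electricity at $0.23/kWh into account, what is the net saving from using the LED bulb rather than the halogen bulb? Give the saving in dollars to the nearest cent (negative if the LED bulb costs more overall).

$20.42

halogen bulb: $0.80 + (61/1000) kW × 2000 h × $0.23 = $0.80 + $28.06 = $28.86
LED bulb: $3.38 + (11/1000) kW × 2000 h × $0.23 = $3.38 + $5.06 = $8.44
Saving = $28.86 − $8.44 = $20.42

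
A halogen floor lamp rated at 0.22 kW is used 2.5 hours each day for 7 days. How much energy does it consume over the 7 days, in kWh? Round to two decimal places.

3.85 kWh

Runtime = 2.5 h/day × 7 days = 17.5 h
Energy = 0.22 kW × 17.5 h = 3.85 kWh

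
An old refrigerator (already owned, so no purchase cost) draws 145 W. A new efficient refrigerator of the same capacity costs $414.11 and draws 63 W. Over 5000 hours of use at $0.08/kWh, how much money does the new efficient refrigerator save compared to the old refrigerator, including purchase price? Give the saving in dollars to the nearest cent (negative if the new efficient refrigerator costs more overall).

old refrigerator: $0.00 + (145/1000) kW × 5000 h × $0.08 = $0.00 + $58 = $58
new efficient refrigerator: $414.11 + (63/1000) kW × 5000 h × $0.08 = $414.11 + $25.2 = $439.31
Saving = $58 − $439.31 = −$381.31

-$381.31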